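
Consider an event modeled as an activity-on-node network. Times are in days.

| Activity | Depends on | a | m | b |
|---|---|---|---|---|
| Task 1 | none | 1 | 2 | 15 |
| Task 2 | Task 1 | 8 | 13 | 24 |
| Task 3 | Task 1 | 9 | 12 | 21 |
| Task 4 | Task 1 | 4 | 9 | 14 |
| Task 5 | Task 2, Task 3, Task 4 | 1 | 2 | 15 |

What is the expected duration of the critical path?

te_Task 1 = (1 + 4·2 + 15)/6 = 24/6 = 4
te_Task 2 = (8 + 4·13 + 24)/6 = 84/6 = 14
te_Task 3 = (9 + 4·12 + 21)/6 = 78/6 = 13
te_Task 4 = (4 + 4·9 + 14)/6 = 54/6 = 9
te_Task 5 = (1 + 4·2 + 15)/6 = 24/6 = 4

Forward pass:
ES_Task 1 = 0; EF_Task 1 = 4
ES_Task 2 = 4; EF_Task 2 = 4+14 = 18
ES_Task 3 = 4; EF_Task 3 = 4+13 = 17
ES_Task 4 = 4; EF_Task 4 = 4+9 = 13
ES_Task 5 = max(EF_Task 2=18, EF_Task 3=17, EF_Task 4=13) = 18; EF_Task 5 = 18+4 = 22
Expected project duration μ = 22 days. Critical path: Task 1 → Task 2 → Task 5.

22 days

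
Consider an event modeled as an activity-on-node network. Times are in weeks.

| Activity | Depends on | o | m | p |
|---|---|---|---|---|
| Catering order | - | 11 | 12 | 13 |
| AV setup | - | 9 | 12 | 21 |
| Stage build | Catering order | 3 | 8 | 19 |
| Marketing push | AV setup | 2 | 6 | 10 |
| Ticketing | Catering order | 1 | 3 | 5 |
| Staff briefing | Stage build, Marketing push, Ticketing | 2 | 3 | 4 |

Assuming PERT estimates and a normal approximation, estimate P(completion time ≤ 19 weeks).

te_Catering order = (11 + 4·12 + 13)/6 = 72/6 = 12; σ²_Catering order = ((13−11)/6)² = 0.111
te_AV setup = (9 + 4·12 + 21)/6 = 78/6 = 13; σ²_AV setup = ((21−9)/6)² = 4.000
te_Stage build = (3 + 4·8 + 19)/6 = 54/6 = 9; σ²_Stage build = ((19−3)/6)² = 7.111
te_Marketing push = (2 + 4·6 + 10)/6 = 36/6 = 6; σ²_Marketing push = ((10−2)/6)² = 1.778
te_Ticketing = (1 + 4·3 + 5)/6 = 18/6 = 3; σ²_Ticketing = ((5−1)/6)² = 0.444
te_Staff briefing = (2 + 4·3 + 4)/6 = 18/6 = 3; σ²_Staff briefing = ((4−2)/6)² = 0.111

Forward pass:
ES_Catering order = 0; EF_Catering order = 12
ES_AV setup = 0; EF_AV setup = 13
ES_Stage build = 12; EF_Stage build = 12+9 = 21
ES_Marketing push = 13; EF_Marketing push = 13+6 = 19
ES_Ticketing = 12; EF_Ticketing = 12+3 = 15
ES_Staff briefing = max(EF_Stage build=21, EF_Marketing push=19, EF_Ticketing=15) = 21; EF_Staff briefing = 21+3 = 24
Expected project duration μ = 24 weeks. Critical path: Catering order → Stage build → Staff briefing.

Variance along critical path = 0.111 + 7.111 + 0.111 = 7.333; σ = √7.333 = 2.708 weeks.
Z = (19 − 24) / 2.708 = -1.846
P(T ≤ 19) = Φ(-1.846) ≈ 0.032

0.032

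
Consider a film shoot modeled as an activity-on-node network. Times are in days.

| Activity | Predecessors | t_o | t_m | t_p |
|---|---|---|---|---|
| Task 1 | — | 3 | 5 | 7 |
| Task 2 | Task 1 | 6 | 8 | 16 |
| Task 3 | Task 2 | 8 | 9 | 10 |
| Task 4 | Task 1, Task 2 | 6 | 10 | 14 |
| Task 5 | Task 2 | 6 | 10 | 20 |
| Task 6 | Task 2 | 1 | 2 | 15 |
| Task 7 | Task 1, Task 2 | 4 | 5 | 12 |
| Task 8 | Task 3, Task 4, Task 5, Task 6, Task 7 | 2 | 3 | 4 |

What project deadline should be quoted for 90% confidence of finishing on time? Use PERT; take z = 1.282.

31.8 days

te_Task 1 = (3 + 4·5 + 7)/6 = 30/6 = 5; σ²_Task 1 = ((7−3)/6)² = 0.444
te_Task 2 = (6 + 4·8 + 16)/6 = 54/6 = 9; σ²_Task 2 = ((16−6)/6)² = 2.778
te_Task 3 = (8 + 4·9 + 10)/6 = 54/6 = 9; σ²_Task 3 = ((10−8)/6)² = 0.111
te_Task 4 = (6 + 4·10 + 14)/6 = 60/6 = 10; σ²_Task 4 = ((14−6)/6)² = 1.778
te_Task 5 = (6 + 4·10 + 20)/6 = 66/6 = 11; σ²_Task 5 = ((20−6)/6)² = 5.444
te_Task 6 = (1 + 4·2 + 15)/6 = 24/6 = 4; σ²_Task 6 = ((15−1)/6)² = 5.444
te_Task 7 = (4 + 4·5 + 12)/6 = 36/6 = 6; σ²_Task 7 = ((12−4)/6)² = 1.778
te_Task 8 = (2 + 4·3 + 4)/6 = 18/6 = 3; σ²_Task 8 = ((4−2)/6)² = 0.111

Forward pass:
ES_Task 1 = 0; EF_Task 1 = 5
ES_Task 2 = 5; EF_Task 2 = 5+9 = 14
ES_Task 3 = 14; EF_Task 3 = 14+9 = 23
ES_Task 4 = max(EF_Task 1=5, EF_Task 2=14) = 14; EF_Task 4 = 14+10 = 24
ES_Task 5 = 14; EF_Task 5 = 14+11 = 25
ES_Task 6 = 14; EF_Task 6 = 14+4 = 18
ES_Task 7 = max(EF_Task 1=5, EF_Task 2=14) = 14; EF_Task 7 = 14+6 = 20
ES_Task 8 = max(EF_Task 3=23, EF_Task 4=24, EF_Task 5=25, EF_Task 6=18, EF_Task 7=20) = 25; EF_Task 8 = 25+3 = 28
Expected project duration μ = 28 days. Critical path: Task 1 → Task 2 → Task 5 → Task 8.

Variance along critical path = 0.444 + 2.778 + 5.444 + 0.111 = 8.778; σ = 2.963 days.
D = μ + z·σ = 28 + 1.282·2.963 = 31.8 days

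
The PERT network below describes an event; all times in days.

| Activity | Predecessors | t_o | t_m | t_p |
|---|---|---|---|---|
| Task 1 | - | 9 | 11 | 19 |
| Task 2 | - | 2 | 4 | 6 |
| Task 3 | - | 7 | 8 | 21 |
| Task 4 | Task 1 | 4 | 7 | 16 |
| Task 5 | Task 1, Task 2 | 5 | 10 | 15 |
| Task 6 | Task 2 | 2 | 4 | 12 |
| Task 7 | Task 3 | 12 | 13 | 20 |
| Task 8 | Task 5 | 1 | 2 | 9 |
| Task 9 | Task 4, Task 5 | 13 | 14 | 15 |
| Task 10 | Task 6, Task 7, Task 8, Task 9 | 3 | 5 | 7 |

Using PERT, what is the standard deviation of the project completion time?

te_Task 1 = (9 + 4·11 + 19)/6 = 72/6 = 12; σ²_Task 1 = ((19−9)/6)² = 2.778
te_Task 2 = (2 + 4·4 + 6)/6 = 24/6 = 4; σ²_Task 2 = ((6−2)/6)² = 0.444
te_Task 3 = (7 + 4·8 + 21)/6 = 60/6 = 10; σ²_Task 3 = ((21−7)/6)² = 5.444
te_Task 4 = (4 + 4·7 + 16)/6 = 48/6 = 8; σ²_Task 4 = ((16−4)/6)² = 4.000
te_Task 5 = (5 + 4·10 + 15)/6 = 60/6 = 10; σ²_Task 5 = ((15−5)/6)² = 2.778
te_Task 6 = (2 + 4·4 + 12)/6 = 30/6 = 5; σ²_Task 6 = ((12−2)/6)² = 2.778
te_Task 7 = (12 + 4·13 + 20)/6 = 84/6 = 14; σ²_Task 7 = ((20−12)/6)² = 1.778
te_Task 8 = (1 + 4·2 + 9)/6 = 18/6 = 3; σ²_Task 8 = ((9−1)/6)² = 1.778
te_Task 9 = (13 + 4·14 + 15)/6 = 84/6 = 14; σ²_Task 9 = ((15−13)/6)² = 0.111
te_Task 10 = (3 + 4·5 + 7)/6 = 30/6 = 5; σ²_Task 10 = ((7−3)/6)² = 0.444

Forward pass:
ES_Task 1 = 0; EF_Task 1 = 12
ES_Task 2 = 0; EF_Task 2 = 4
ES_Task 3 = 0; EF_Task 3 = 10
ES_Task 4 = 12; EF_Task 4 = 12+8 = 20
ES_Task 5 = max(EF_Task 1=12, EF_Task 2=4) = 12; EF_Task 5 = 12+10 = 22
ES_Task 6 = 4; EF_Task 6 = 4+5 = 9
ES_Task 7 = 10; EF_Task 7 = 10+14 = 24
ES_Task 8 = 22; EF_Task 8 = 22+3 = 25
ES_Task 9 = max(EF_Task 4=20, EF_Task 5=22) = 22; EF_Task 9 = 22+14 = 36
ES_Task 10 = max(EF_Task 6=9, EF_Task 7=24, EF_Task 8=25, EF_Task 9=36) = 36; EF_Task 10 = 36+5 = 41
Expected project duration μ = 41 days. Critical path: Task 1 → Task 5 → Task 9 → Task 10.

Variance along critical path = 2.778 + 2.778 + 0.111 + 0.444 = 6.111
σ = √6.111 = 2.472 days

2.47 days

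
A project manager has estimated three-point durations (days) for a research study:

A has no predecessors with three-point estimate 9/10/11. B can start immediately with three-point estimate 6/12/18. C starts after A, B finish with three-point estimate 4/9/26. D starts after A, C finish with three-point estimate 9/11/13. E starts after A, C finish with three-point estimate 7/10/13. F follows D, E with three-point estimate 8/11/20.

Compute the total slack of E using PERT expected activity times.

1 days

te_A = (9 + 4·10 + 11)/6 = 60/6 = 10
te_B = (6 + 4·12 + 18)/6 = 72/6 = 12
te_C = (4 + 4·9 + 26)/6 = 66/6 = 11
te_D = (9 + 4·11 + 13)/6 = 66/6 = 11
te_E = (7 + 4·10 + 13)/6 = 60/6 = 10
te_F = (8 + 4·11 + 20)/6 = 72/6 = 12

Forward pass:
ES_A = 0; EF_A = 10
ES_B = 0; EF_B = 12
ES_C = max(EF_A=10, EF_B=12) = 12; EF_C = 12+11 = 23
ES_D = max(EF_A=10, EF_C=23) = 23; EF_D = 23+11 = 34
ES_E = max(EF_A=10, EF_C=23) = 23; EF_E = 23+10 = 33
ES_F = max(EF_D=34, EF_E=33) = 34; EF_F = 34+12 = 46
Expected project duration μ = 46 days. Critical path: B → C → D → F.

Backward pass:
LF_F = 46; LS_F = 46−12 = 34
LF_E = LS_F = 34; LS_E = 34−10 = 24
LF_D = LS_F = 34; LS_D = 34−11 = 23
LF_C = min(LS_D=23, LS_E=24) = 23; LS_C = 23−11 = 12
LF_B = LS_C = 12; LS_B = 12−12 = 0
LF_A = min(LS_C=12, LS_D=23, LS_E=24) = 12; LS_A = 12−10 = 2
Slack_E = LS_E − ES_E = 24 − 23 = 1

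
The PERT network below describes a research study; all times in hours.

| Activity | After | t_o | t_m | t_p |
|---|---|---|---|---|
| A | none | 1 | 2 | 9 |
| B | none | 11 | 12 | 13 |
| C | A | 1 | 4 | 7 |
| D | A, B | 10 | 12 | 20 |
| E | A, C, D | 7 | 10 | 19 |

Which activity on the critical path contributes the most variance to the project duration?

E

te_A = (1 + 4·2 + 9)/6 = 18/6 = 3; σ²_A = ((9−1)/6)² = 1.778
te_B = (11 + 4·12 + 13)/6 = 72/6 = 12; σ²_B = ((13−11)/6)² = 0.111
te_C = (1 + 4·4 + 7)/6 = 24/6 = 4; σ²_C = ((7−1)/6)² = 1.000
te_D = (10 + 4·12 + 20)/6 = 78/6 = 13; σ²_D = ((20−10)/6)² = 2.778
te_E = (7 + 4·10 + 19)/6 = 66/6 = 11; σ²_E = ((19−7)/6)² = 4.000

Forward pass:
ES_A = 0; EF_A = 3
ES_B = 0; EF_B = 12
ES_C = 3; EF_C = 3+4 = 7
ES_D = max(EF_A=3, EF_B=12) = 12; EF_D = 12+13 = 25
ES_E = max(EF_A=3, EF_C=7, EF_D=25) = 25; EF_E = 25+11 = 36
Expected project duration μ = 36 hours. Critical path: B → D → E.

Variances on critical path: σ²_B=0.111, σ²_D=2.778, σ²_E=4.000.
Largest is σ²_E = 4.000.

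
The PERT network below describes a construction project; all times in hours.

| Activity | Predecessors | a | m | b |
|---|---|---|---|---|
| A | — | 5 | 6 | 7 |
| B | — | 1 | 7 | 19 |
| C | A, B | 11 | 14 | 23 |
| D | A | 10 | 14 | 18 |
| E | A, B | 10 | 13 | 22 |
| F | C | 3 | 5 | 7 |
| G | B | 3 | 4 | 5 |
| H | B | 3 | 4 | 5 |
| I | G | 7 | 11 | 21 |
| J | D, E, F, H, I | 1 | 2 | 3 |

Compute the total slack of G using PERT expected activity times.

4 hours

te_A = (5 + 4·6 + 7)/6 = 36/6 = 6
te_B = (1 + 4·7 + 19)/6 = 48/6 = 8
te_C = (11 + 4·14 + 23)/6 = 90/6 = 15
te_D = (10 + 4·14 + 18)/6 = 84/6 = 14
te_E = (10 + 4·13 + 22)/6 = 84/6 = 14
te_F = (3 + 4·5 + 7)/6 = 30/6 = 5
te_G = (3 + 4·4 + 5)/6 = 24/6 = 4
te_H = (3 + 4·4 + 5)/6 = 24/6 = 4
te_I = (7 + 4·11 + 21)/6 = 72/6 = 12
te_J = (1 + 4·2 + 3)/6 = 12/6 = 2

Forward pass:
ES_A = 0; EF_A = 6
ES_B = 0; EF_B = 8
ES_C = max(EF_A=6, EF_B=8) = 8; EF_C = 8+15 = 23
ES_D = 6; EF_D = 6+14 = 20
ES_E = max(EF_A=6, EF_B=8) = 8; EF_E = 8+14 = 22
ES_F = 23; EF_F = 23+5 = 28
ES_G = 8; EF_G = 8+4 = 12
ES_H = 8; EF_H = 8+4 = 12
ES_I = 12; EF_I = 12+12 = 24
ES_J = max(EF_D=20, EF_E=22, EF_F=28, EF_H=12, EF_I=24) = 28; EF_J = 28+2 = 30
Expected project duration μ = 30 hours. Critical path: B → C → F → J.

Backward pass:
LF_J = 30; LS_J = 30−2 = 28
LF_I = LS_J = 28; LS_I = 28−12 = 16
LF_H = LS_J = 28; LS_H = 28−4 = 24
LF_G = LS_I = 16; LS_G = 16−4 = 12
LF_F = LS_J = 28; LS_F = 28−5 = 23
LF_E = LS_J = 28; LS_E = 28−14 = 14
LF_D = LS_J = 28; LS_D = 28−14 = 14
LF_C = LS_F = 23; LS_C = 23−15 = 8
LF_B = min(LS_C=8, LS_E=14, LS_G=12, LS_H=24) = 8; LS_B = 8−8 = 0
LF_A = min(LS_C=8, LS_D=14, LS_E=14) = 8; LS_A = 8−6 = 2
Slack_G = LS_G − ES_G = 12 − 8 = 4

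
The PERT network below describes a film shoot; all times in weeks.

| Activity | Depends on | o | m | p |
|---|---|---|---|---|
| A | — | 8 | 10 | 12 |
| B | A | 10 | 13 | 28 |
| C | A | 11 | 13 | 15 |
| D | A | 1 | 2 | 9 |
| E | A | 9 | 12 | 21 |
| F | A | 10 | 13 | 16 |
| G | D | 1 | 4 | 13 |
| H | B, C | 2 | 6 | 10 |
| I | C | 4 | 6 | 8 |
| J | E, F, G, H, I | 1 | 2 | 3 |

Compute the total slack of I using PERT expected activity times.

2 weeks

te_A = (8 + 4·10 + 12)/6 = 60/6 = 10
te_B = (10 + 4·13 + 28)/6 = 90/6 = 15
te_C = (11 + 4·13 + 15)/6 = 78/6 = 13
te_D = (1 + 4·2 + 9)/6 = 18/6 = 3
te_E = (9 + 4·12 + 21)/6 = 78/6 = 13
te_F = (10 + 4·13 + 16)/6 = 78/6 = 13
te_G = (1 + 4·4 + 13)/6 = 30/6 = 5
te_H = (2 + 4·6 + 10)/6 = 36/6 = 6
te_I = (4 + 4·6 + 8)/6 = 36/6 = 6
te_J = (1 + 4·2 + 3)/6 = 12/6 = 2

Forward pass:
ES_A = 0; EF_A = 10
ES_B = 10; EF_B = 10+15 = 25
ES_C = 10; EF_C = 10+13 = 23
ES_D = 10; EF_D = 10+3 = 13
ES_E = 10; EF_E = 10+13 = 23
ES_F = 10; EF_F = 10+13 = 23
ES_G = 13; EF_G = 13+5 = 18
ES_H = max(EF_B=25, EF_C=23) = 25; EF_H = 25+6 = 31
ES_I = 23; EF_I = 23+6 = 29
ES_J = max(EF_E=23, EF_F=23, EF_G=18, EF_H=31, EF_I=29) = 31; EF_J = 31+2 = 33
Expected project duration μ = 33 weeks. Critical path: A → B → H → J.

Backward pass:
LF_J = 33; LS_J = 33−2 = 31
LF_I = LS_J = 31; LS_I = 31−6 = 25
LF_H = LS_J = 31; LS_H = 31−6 = 25
LF_G = LS_J = 31; LS_G = 31−5 = 26
LF_F = LS_J = 31; LS_F = 31−13 = 18
LF_E = LS_J = 31; LS_E = 31−13 = 18
LF_D = LS_G = 26; LS_D = 26−3 = 23
LF_C = min(LS_H=25, LS_I=25) = 25; LS_C = 25−13 = 12
LF_B = LS_H = 25; LS_B = 25−15 = 10
LF_A = min(LS_B=10, LS_C=12, LS_D=23, LS_E=18, LS_F=18) = 10; LS_A = 10−10 = 0
Slack_I = LS_I − ES_I = 25 − 23 = 2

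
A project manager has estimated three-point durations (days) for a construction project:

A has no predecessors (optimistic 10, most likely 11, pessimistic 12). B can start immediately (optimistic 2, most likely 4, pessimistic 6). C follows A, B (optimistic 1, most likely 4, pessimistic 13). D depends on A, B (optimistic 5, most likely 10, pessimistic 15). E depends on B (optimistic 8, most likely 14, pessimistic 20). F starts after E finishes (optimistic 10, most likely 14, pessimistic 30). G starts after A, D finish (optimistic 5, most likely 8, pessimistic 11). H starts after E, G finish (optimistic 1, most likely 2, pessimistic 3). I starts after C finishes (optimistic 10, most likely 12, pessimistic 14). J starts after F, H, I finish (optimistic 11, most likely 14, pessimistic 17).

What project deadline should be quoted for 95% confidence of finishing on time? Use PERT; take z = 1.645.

te_A = (10 + 4·11 + 12)/6 = 66/6 = 11; σ²_A = ((12−10)/6)² = 0.111
te_B = (2 + 4·4 + 6)/6 = 24/6 = 4; σ²_B = ((6−2)/6)² = 0.444
te_C = (1 + 4·4 + 13)/6 = 30/6 = 5; σ²_C = ((13−1)/6)² = 4.000
te_D = (5 + 4·10 + 15)/6 = 60/6 = 10; σ²_D = ((15−5)/6)² = 2.778
te_E = (8 + 4·14 + 20)/6 = 84/6 = 14; σ²_E = ((20−8)/6)² = 4.000
te_F = (10 + 4·14 + 30)/6 = 96/6 = 16; σ²_F = ((30−10)/6)² = 11.111
te_G = (5 + 4·8 + 11)/6 = 48/6 = 8; σ²_G = ((11−5)/6)² = 1.000
te_H = (1 + 4·2 + 3)/6 = 12/6 = 2; σ²_H = ((3−1)/6)² = 0.111
te_I = (10 + 4·12 + 14)/6 = 72/6 = 12; σ²_I = ((14−10)/6)² = 0.444
te_J = (11 + 4·14 + 17)/6 = 84/6 = 14; σ²_J = ((17−11)/6)² = 1.000

Forward pass:
ES_A = 0; EF_A = 11
ES_B = 0; EF_B = 4
ES_C = max(EF_A=11, EF_B=4) = 11; EF_C = 11+5 = 16
ES_D = max(EF_A=11, EF_B=4) = 11; EF_D = 11+10 = 21
ES_E = 4; EF_E = 4+14 = 18
ES_F = 18; EF_F = 18+16 = 34
ES_G = max(EF_A=11, EF_D=21) = 21; EF_G = 21+8 = 29
ES_H = max(EF_E=18, EF_G=29) = 29; EF_H = 29+2 = 31
ES_I = 16; EF_I = 16+12 = 28
ES_J = max(EF_F=34, EF_H=31, EF_I=28) = 34; EF_J = 34+14 = 48
Expected project duration μ = 48 days. Critical path: B → E → F → J.

Variance along critical path = 0.444 + 4.000 + 11.111 + 1.000 = 16.556; σ = 4.069 days.
D = μ + z·σ = 48 + 1.645·4.069 = 54.7 days

54.7 days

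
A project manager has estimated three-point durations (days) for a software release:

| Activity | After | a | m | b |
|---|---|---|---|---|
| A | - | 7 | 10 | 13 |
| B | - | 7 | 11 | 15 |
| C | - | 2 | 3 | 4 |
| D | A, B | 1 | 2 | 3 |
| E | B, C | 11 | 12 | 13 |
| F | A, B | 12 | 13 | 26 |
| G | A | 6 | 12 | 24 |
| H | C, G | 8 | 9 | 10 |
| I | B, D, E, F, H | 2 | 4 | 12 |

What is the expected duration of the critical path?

37 days

te_A = (7 + 4·10 + 13)/6 = 60/6 = 10
te_B = (7 + 4·11 + 15)/6 = 66/6 = 11
te_C = (2 + 4·3 + 4)/6 = 18/6 = 3
te_D = (1 + 4·2 + 3)/6 = 12/6 = 2
te_E = (11 + 4·12 + 13)/6 = 72/6 = 12
te_F = (12 + 4·13 + 26)/6 = 90/6 = 15
te_G = (6 + 4·12 + 24)/6 = 78/6 = 13
te_H = (8 + 4·9 + 10)/6 = 54/6 = 9
te_I = (2 + 4·4 + 12)/6 = 30/6 = 5

Forward pass:
ES_A = 0; EF_A = 10
ES_B = 0; EF_B = 11
ES_C = 0; EF_C = 3
ES_D = max(EF_A=10, EF_B=11) = 11; EF_D = 11+2 = 13
ES_E = max(EF_B=11, EF_C=3) = 11; EF_E = 11+12 = 23
ES_F = max(EF_A=10, EF_B=11) = 11; EF_F = 11+15 = 26
ES_G = 10; EF_G = 10+13 = 23
ES_H = max(EF_C=3, EF_G=23) = 23; EF_H = 23+9 = 32
ES_I = max(EF_B=11, EF_D=13, EF_E=23, EF_F=26, EF_H=32) = 32; EF_I = 32+5 = 37
Expected project duration μ = 37 days. Critical path: A → G → H → I.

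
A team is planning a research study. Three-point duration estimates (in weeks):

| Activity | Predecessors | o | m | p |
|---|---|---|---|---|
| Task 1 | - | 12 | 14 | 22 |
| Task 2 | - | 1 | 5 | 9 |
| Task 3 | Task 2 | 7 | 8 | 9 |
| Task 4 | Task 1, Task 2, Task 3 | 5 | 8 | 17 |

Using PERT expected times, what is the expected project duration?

24 weeks

te_Task 1 = (12 + 4·14 + 22)/6 = 90/6 = 15
te_Task 2 = (1 + 4·5 + 9)/6 = 30/6 = 5
te_Task 3 = (7 + 4·8 + 9)/6 = 48/6 = 8
te_Task 4 = (5 + 4·8 + 17)/6 = 54/6 = 9

Forward pass:
ES_Task 1 = 0; EF_Task 1 = 15
ES_Task 2 = 0; EF_Task 2 = 5
ES_Task 3 = 5; EF_Task 3 = 5+8 = 13
ES_Task 4 = max(EF_Task 1=15, EF_Task 2=5, EF_Task 3=13) = 15; EF_Task 4 = 15+9 = 24
Expected project duration μ = 24 weeks. Critical path: Task 1 → Task 4.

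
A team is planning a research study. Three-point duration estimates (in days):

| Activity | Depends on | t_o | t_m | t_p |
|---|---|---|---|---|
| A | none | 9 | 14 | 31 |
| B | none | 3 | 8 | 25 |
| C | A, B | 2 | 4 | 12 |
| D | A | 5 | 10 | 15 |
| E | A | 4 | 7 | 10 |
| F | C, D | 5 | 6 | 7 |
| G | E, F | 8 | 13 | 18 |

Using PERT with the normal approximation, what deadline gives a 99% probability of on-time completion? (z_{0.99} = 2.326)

55.2 days

te_A = (9 + 4·14 + 31)/6 = 96/6 = 16; σ²_A = ((31−9)/6)² = 13.444
te_B = (3 + 4·8 + 25)/6 = 60/6 = 10; σ²_B = ((25−3)/6)² = 13.444
te_C = (2 + 4·4 + 12)/6 = 30/6 = 5; σ²_C = ((12−2)/6)² = 2.778
te_D = (5 + 4·10 + 15)/6 = 60/6 = 10; σ²_D = ((15−5)/6)² = 2.778
te_E = (4 + 4·7 + 10)/6 = 42/6 = 7; σ²_E = ((10−4)/6)² = 1.000
te_F = (5 + 4·6 + 7)/6 = 36/6 = 6; σ²_F = ((7−5)/6)² = 0.111
te_G = (8 + 4·13 + 18)/6 = 78/6 = 13; σ²_G = ((18−8)/6)² = 2.778

Forward pass:
ES_A = 0; EF_A = 16
ES_B = 0; EF_B = 10
ES_C = max(EF_A=16, EF_B=10) = 16; EF_C = 16+5 = 21
ES_D = 16; EF_D = 16+10 = 26
ES_E = 16; EF_E = 16+7 = 23
ES_F = max(EF_C=21, EF_D=26) = 26; EF_F = 26+6 = 32
ES_G = max(EF_E=23, EF_F=32) = 32; EF_G = 32+13 = 45
Expected project duration μ = 45 days. Critical path: A → D → F → G.

Variance along critical path = 13.444 + 2.778 + 0.111 + 2.778 = 19.111; σ = 4.372 days.
D = μ + z·σ = 45 + 2.326·4.372 = 55.2 days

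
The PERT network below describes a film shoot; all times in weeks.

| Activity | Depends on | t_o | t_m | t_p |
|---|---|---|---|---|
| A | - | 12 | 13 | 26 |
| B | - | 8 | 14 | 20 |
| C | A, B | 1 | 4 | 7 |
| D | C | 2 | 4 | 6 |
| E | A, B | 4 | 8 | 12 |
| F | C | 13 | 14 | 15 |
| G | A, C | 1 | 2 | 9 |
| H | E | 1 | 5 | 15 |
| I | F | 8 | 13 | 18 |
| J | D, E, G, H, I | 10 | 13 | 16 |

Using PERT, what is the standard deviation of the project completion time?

3.21 weeks

te_A = (12 + 4·13 + 26)/6 = 90/6 = 15; σ²_A = ((26−12)/6)² = 5.444
te_B = (8 + 4·14 + 20)/6 = 84/6 = 14; σ²_B = ((20−8)/6)² = 4.000
te_C = (1 + 4·4 + 7)/6 = 24/6 = 4; σ²_C = ((7−1)/6)² = 1.000
te_D = (2 + 4·4 + 6)/6 = 24/6 = 4; σ²_D = ((6−2)/6)² = 0.444
te_E = (4 + 4·8 + 12)/6 = 48/6 = 8; σ²_E = ((12−4)/6)² = 1.778
te_F = (13 + 4·14 + 15)/6 = 84/6 = 14; σ²_F = ((15−13)/6)² = 0.111
te_G = (1 + 4·2 + 9)/6 = 18/6 = 3; σ²_G = ((9−1)/6)² = 1.778
te_H = (1 + 4·5 + 15)/6 = 36/6 = 6; σ²_H = ((15−1)/6)² = 5.444
te_I = (8 + 4·13 + 18)/6 = 78/6 = 13; σ²_I = ((18−8)/6)² = 2.778
te_J = (10 + 4·13 + 16)/6 = 78/6 = 13; σ²_J = ((16−10)/6)² = 1.000

Forward pass:
ES_A = 0; EF_A = 15
ES_B = 0; EF_B = 14
ES_C = max(EF_A=15, EF_B=14) = 15; EF_C = 15+4 = 19
ES_D = 19; EF_D = 19+4 = 23
ES_E = max(EF_A=15, EF_B=14) = 15; EF_E = 15+8 = 23
ES_F = 19; EF_F = 19+14 = 33
ES_G = max(EF_A=15, EF_C=19) = 19; EF_G = 19+3 = 22
ES_H = 23; EF_H = 23+6 = 29
ES_I = 33; EF_I = 33+13 = 46
ES_J = max(EF_D=23, EF_E=23, EF_G=22, EF_H=29, EF_I=46) = 46; EF_J = 46+13 = 59
Expected project duration μ = 59 weeks. Critical path: A → C → F → I → J.

Variance along critical path = 5.444 + 1.000 + 0.111 + 2.778 + 1.000 = 10.333
σ = √10.333 = 3.215 weeks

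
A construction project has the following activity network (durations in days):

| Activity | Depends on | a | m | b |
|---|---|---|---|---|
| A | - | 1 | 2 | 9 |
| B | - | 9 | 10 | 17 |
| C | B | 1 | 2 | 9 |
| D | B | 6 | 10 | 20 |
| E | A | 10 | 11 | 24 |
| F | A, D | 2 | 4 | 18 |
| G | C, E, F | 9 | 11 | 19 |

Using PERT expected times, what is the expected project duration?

40 days

te_A = (1 + 4·2 + 9)/6 = 18/6 = 3
te_B = (9 + 4·10 + 17)/6 = 66/6 = 11
te_C = (1 + 4·2 + 9)/6 = 18/6 = 3
te_D = (6 + 4·10 + 20)/6 = 66/6 = 11
te_E = (10 + 4·11 + 24)/6 = 78/6 = 13
te_F = (2 + 4·4 + 18)/6 = 36/6 = 6
te_G = (9 + 4·11 + 19)/6 = 72/6 = 12

Forward pass:
ES_A = 0; EF_A = 3
ES_B = 0; EF_B = 11
ES_C = 11; EF_C = 11+3 = 14
ES_D = 11; EF_D = 11+11 = 22
ES_E = 3; EF_E = 3+13 = 16
ES_F = max(EF_A=3, EF_D=22) = 22; EF_F = 22+6 = 28
ES_G = max(EF_C=14, EF_E=16, EF_F=28) = 28; EF_G = 28+12 = 40
Expected project duration μ = 40 days. Critical path: B → D → F → G.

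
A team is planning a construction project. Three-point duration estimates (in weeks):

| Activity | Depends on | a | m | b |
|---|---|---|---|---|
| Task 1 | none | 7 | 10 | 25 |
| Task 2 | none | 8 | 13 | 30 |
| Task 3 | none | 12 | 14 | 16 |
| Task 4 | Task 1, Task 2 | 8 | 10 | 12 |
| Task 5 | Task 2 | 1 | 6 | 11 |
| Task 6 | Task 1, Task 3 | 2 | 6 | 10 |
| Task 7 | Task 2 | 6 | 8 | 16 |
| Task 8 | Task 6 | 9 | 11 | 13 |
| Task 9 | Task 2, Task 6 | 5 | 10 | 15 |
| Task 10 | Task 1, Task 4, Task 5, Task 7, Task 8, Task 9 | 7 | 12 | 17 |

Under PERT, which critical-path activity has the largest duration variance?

te_Task 1 = (7 + 4·10 + 25)/6 = 72/6 = 12; σ²_Task 1 = ((25−7)/6)² = 9.000
te_Task 2 = (8 + 4·13 + 30)/6 = 90/6 = 15; σ²_Task 2 = ((30−8)/6)² = 13.444
te_Task 3 = (12 + 4·14 + 16)/6 = 84/6 = 14; σ²_Task 3 = ((16−12)/6)² = 0.444
te_Task 4 = (8 + 4·10 + 12)/6 = 60/6 = 10; σ²_Task 4 = ((12−8)/6)² = 0.444
te_Task 5 = (1 + 4·6 + 11)/6 = 36/6 = 6; σ²_Task 5 = ((11−1)/6)² = 2.778
te_Task 6 = (2 + 4·6 + 10)/6 = 36/6 = 6; σ²_Task 6 = ((10−2)/6)² = 1.778
te_Task 7 = (6 + 4·8 + 16)/6 = 54/6 = 9; σ²_Task 7 = ((16−6)/6)² = 2.778
te_Task 8 = (9 + 4·11 + 13)/6 = 66/6 = 11; σ²_Task 8 = ((13−9)/6)² = 0.444
te_Task 9 = (5 + 4·10 + 15)/6 = 60/6 = 10; σ²_Task 9 = ((15−5)/6)² = 2.778
te_Task 10 = (7 + 4·12 + 17)/6 = 72/6 = 12; σ²_Task 10 = ((17−7)/6)² = 2.778

Forward pass:
ES_Task 1 = 0; EF_Task 1 = 12
ES_Task 2 = 0; EF_Task 2 = 15
ES_Task 3 = 0; EF_Task 3 = 14
ES_Task 4 = max(EF_Task 1=12, EF_Task 2=15) = 15; EF_Task 4 = 15+10 = 25
ES_Task 5 = 15; EF_Task 5 = 15+6 = 21
ES_Task 6 = max(EF_Task 1=12, EF_Task 3=14) = 14; EF_Task 6 = 14+6 = 20
ES_Task 7 = 15; EF_Task 7 = 15+9 = 24
ES_Task 8 = 20; EF_Task 8 = 20+11 = 31
ES_Task 9 = max(EF_Task 2=15, EF_Task 6=20) = 20; EF_Task 9 = 20+10 = 30
ES_Task 10 = max(EF_Task 1=12, EF_Task 4=25, EF_Task 5=21, EF_Task 7=24, EF_Task 8=31, EF_Task 9=30) = 31; EF_Task 10 = 31+12 = 43
Expected project duration μ = 43 weeks. Critical path: Task 3 → Task 6 → Task 8 → Task 10.

Variances on critical path: σ²_Task 3=0.444, σ²_Task 6=1.778, σ²_Task 8=0.444, σ²_Task 10=2.778.
Largest is σ²_Task 10 = 2.778.

Task 10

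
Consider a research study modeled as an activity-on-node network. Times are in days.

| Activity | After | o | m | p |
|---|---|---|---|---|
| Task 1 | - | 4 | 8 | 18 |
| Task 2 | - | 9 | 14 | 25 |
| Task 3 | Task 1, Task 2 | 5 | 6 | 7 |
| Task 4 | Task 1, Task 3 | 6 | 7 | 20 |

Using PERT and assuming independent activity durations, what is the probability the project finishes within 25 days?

te_Task 1 = (4 + 4·8 + 18)/6 = 54/6 = 9; σ²_Task 1 = ((18−4)/6)² = 5.444
te_Task 2 = (9 + 4·14 + 25)/6 = 90/6 = 15; σ²_Task 2 = ((25−9)/6)² = 7.111
te_Task 3 = (5 + 4·6 + 7)/6 = 36/6 = 6; σ²_Task 3 = ((7−5)/6)² = 0.111
te_Task 4 = (6 + 4·7 + 20)/6 = 54/6 = 9; σ²_Task 4 = ((20−6)/6)² = 5.444

Forward pass:
ES_Task 1 = 0; EF_Task 1 = 9
ES_Task 2 = 0; EF_Task 2 = 15
ES_Task 3 = max(EF_Task 1=9, EF_Task 2=15) = 15; EF_Task 3 = 15+6 = 21
ES_Task 4 = max(EF_Task 1=9, EF_Task 3=21) = 21; EF_Task 4 = 21+9 = 30
Expected project duration μ = 30 days. Critical path: Task 2 → Task 3 → Task 4.

Variance along critical path = 7.111 + 0.111 + 5.444 = 12.667; σ = √12.667 = 3.559 days.
Z = (25 − 30) / 3.559 = -1.405
P(T ≤ 25) = Φ(-1.405) ≈ 0.080

0.080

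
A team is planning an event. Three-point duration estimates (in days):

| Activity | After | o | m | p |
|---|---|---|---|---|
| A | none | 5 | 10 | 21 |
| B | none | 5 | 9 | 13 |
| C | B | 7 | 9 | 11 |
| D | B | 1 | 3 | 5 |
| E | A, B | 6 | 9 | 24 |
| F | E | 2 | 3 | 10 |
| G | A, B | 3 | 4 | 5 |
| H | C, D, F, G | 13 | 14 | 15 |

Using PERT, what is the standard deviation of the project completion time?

te_A = (5 + 4·10 + 21)/6 = 66/6 = 11; σ²_A = ((21−5)/6)² = 7.111
te_B = (5 + 4·9 + 13)/6 = 54/6 = 9; σ²_B = ((13−5)/6)² = 1.778
te_C = (7 + 4·9 + 11)/6 = 54/6 = 9; σ²_C = ((11−7)/6)² = 0.444
te_D = (1 + 4·3 + 5)/6 = 18/6 = 3; σ²_D = ((5−1)/6)² = 0.444
te_E = (6 + 4·9 + 24)/6 = 66/6 = 11; σ²_E = ((24−6)/6)² = 9.000
te_F = (2 + 4·3 + 10)/6 = 24/6 = 4; σ²_F = ((10−2)/6)² = 1.778
te_G = (3 + 4·4 + 5)/6 = 24/6 = 4; σ²_G = ((5−3)/6)² = 0.111
te_H = (13 + 4·14 + 15)/6 = 84/6 = 14; σ²_H = ((15−13)/6)² = 0.111

Forward pass:
ES_A = 0; EF_A = 11
ES_B = 0; EF_B = 9
ES_C = 9; EF_C = 9+9 = 18
ES_D = 9; EF_D = 9+3 = 12
ES_E = max(EF_A=11, EF_B=9) = 11; EF_E = 11+11 = 22
ES_F = 22; EF_F = 22+4 = 26
ES_G = max(EF_A=11, EF_B=9) = 11; EF_G = 11+4 = 15
ES_H = max(EF_C=18, EF_D=12, EF_F=26, EF_G=15) = 26; EF_H = 26+14 = 40
Expected project duration μ = 40 days. Critical path: A → E → F → H.

Variance along critical path = 7.111 + 9.000 + 1.778 + 0.111 = 18.000
σ = √18.000 = 4.243 days

4.24 days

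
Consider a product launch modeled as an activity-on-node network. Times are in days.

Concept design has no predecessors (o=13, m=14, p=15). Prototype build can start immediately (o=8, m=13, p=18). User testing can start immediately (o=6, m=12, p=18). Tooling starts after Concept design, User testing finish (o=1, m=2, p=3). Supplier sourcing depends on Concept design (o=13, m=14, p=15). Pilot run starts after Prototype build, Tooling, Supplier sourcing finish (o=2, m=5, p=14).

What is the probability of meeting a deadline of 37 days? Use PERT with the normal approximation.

0.928

te_Concept design = (13 + 4·14 + 15)/6 = 84/6 = 14; σ²_Concept design = ((15−13)/6)² = 0.111
te_Prototype build = (8 + 4·13 + 18)/6 = 78/6 = 13; σ²_Prototype build = ((18−8)/6)² = 2.778
te_User testing = (6 + 4·12 + 18)/6 = 72/6 = 12; σ²_User testing = ((18−6)/6)² = 4.000
te_Tooling = (1 + 4·2 + 3)/6 = 12/6 = 2; σ²_Tooling = ((3−1)/6)² = 0.111
te_Supplier sourcing = (13 + 4·14 + 15)/6 = 84/6 = 14; σ²_Supplier sourcing = ((15−13)/6)² = 0.111
te_Pilot run = (2 + 4·5 + 14)/6 = 36/6 = 6; σ²_Pilot run = ((14−2)/6)² = 4.000

Forward pass:
ES_Concept design = 0; EF_Concept design = 14
ES_Prototype build = 0; EF_Prototype build = 13
ES_User testing = 0; EF_User testing = 12
ES_Tooling = max(EF_Concept design=14, EF_User testing=12) = 14; EF_Tooling = 14+2 = 16
ES_Supplier sourcing = 14; EF_Supplier sourcing = 14+14 = 28
ES_Pilot run = max(EF_Prototype build=13, EF_Tooling=16, EF_Supplier sourcing=28) = 28; EF_Pilot run = 28+6 = 34
Expected project duration μ = 34 days. Critical path: Concept design → Supplier sourcing → Pilot run.

Variance along critical path = 0.111 + 0.111 + 4.000 = 4.222; σ = √4.222 = 2.055 days.
Z = (37 − 34) / 2.055 = 1.460
P(T ≤ 37) = Φ(1.460) ≈ 0.928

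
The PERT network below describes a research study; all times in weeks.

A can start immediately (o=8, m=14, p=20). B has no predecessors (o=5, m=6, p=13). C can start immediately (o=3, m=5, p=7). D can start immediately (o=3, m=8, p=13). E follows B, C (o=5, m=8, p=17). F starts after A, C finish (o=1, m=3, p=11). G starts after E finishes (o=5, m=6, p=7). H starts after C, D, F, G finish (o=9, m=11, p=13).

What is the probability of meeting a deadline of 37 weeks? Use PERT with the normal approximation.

0.944

te_A = (8 + 4·14 + 20)/6 = 84/6 = 14; σ²_A = ((20−8)/6)² = 4.000
te_B = (5 + 4·6 + 13)/6 = 42/6 = 7; σ²_B = ((13−5)/6)² = 1.778
te_C = (3 + 4·5 + 7)/6 = 30/6 = 5; σ²_C = ((7−3)/6)² = 0.444
te_D = (3 + 4·8 + 13)/6 = 48/6 = 8; σ²_D = ((13−3)/6)² = 2.778
te_E = (5 + 4·8 + 17)/6 = 54/6 = 9; σ²_E = ((17−5)/6)² = 4.000
te_F = (1 + 4·3 + 11)/6 = 24/6 = 4; σ²_F = ((11−1)/6)² = 2.778
te_G = (5 + 4·6 + 7)/6 = 36/6 = 6; σ²_G = ((7−5)/6)² = 0.111
te_H = (9 + 4·11 + 13)/6 = 66/6 = 11; σ²_H = ((13−9)/6)² = 0.444

Forward pass:
ES_A = 0; EF_A = 14
ES_B = 0; EF_B = 7
ES_C = 0; EF_C = 5
ES_D = 0; EF_D = 8
ES_E = max(EF_B=7, EF_C=5) = 7; EF_E = 7+9 = 16
ES_F = max(EF_A=14, EF_C=5) = 14; EF_F = 14+4 = 18
ES_G = 16; EF_G = 16+6 = 22
ES_H = max(EF_C=5, EF_D=8, EF_F=18, EF_G=22) = 22; EF_H = 22+11 = 33
Expected project duration μ = 33 weeks. Critical path: B → E → G → H.

Variance along critical path = 1.778 + 4.000 + 0.111 + 0.444 = 6.333; σ = √6.333 = 2.517 weeks.
Z = (37 − 33) / 2.517 = 1.589
P(T ≤ 37) = Φ(1.589) ≈ 0.944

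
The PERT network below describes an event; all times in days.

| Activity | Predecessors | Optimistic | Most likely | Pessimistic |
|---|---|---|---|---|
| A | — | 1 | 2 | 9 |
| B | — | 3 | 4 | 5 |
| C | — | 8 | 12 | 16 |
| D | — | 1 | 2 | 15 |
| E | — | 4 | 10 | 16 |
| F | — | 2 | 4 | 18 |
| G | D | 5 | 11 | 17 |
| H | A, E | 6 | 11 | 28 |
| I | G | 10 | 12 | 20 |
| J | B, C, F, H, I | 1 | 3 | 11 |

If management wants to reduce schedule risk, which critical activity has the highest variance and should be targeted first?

te_A = (1 + 4·2 + 9)/6 = 18/6 = 3; σ²_A = ((9−1)/6)² = 1.778
te_B = (3 + 4·4 + 5)/6 = 24/6 = 4; σ²_B = ((5−3)/6)² = 0.111
te_C = (8 + 4·12 + 16)/6 = 72/6 = 12; σ²_C = ((16−8)/6)² = 1.778
te_D = (1 + 4·2 + 15)/6 = 24/6 = 4; σ²_D = ((15−1)/6)² = 5.444
te_E = (4 + 4·10 + 16)/6 = 60/6 = 10; σ²_E = ((16−4)/6)² = 4.000
te_F = (2 + 4·4 + 18)/6 = 36/6 = 6; σ²_F = ((18−2)/6)² = 7.111
te_G = (5 + 4·11 + 17)/6 = 66/6 = 11; σ²_G = ((17−5)/6)² = 4.000
te_H = (6 + 4·11 + 28)/6 = 78/6 = 13; σ²_H = ((28−6)/6)² = 13.444
te_I = (10 + 4·12 + 20)/6 = 78/6 = 13; σ²_I = ((20−10)/6)² = 2.778
te_J = (1 + 4·3 + 11)/6 = 24/6 = 4; σ²_J = ((11−1)/6)² = 2.778

Forward pass:
ES_A = 0; EF_A = 3
ES_B = 0; EF_B = 4
ES_C = 0; EF_C = 12
ES_D = 0; EF_D = 4
ES_E = 0; EF_E = 10
ES_F = 0; EF_F = 6
ES_G = 4; EF_G = 4+11 = 15
ES_H = max(EF_A=3, EF_E=10) = 10; EF_H = 10+13 = 23
ES_I = 15; EF_I = 15+13 = 28
ES_J = max(EF_B=4, EF_C=12, EF_F=6, EF_H=23, EF_I=28) = 28; EF_J = 28+4 = 32
Expected project duration μ = 32 days. Critical path: D → G → I → J.

Variances on critical path: σ²_D=5.444, σ²_G=4.000, σ²_I=2.778, σ²_J=2.778.
Largest is σ²_D = 5.444.

D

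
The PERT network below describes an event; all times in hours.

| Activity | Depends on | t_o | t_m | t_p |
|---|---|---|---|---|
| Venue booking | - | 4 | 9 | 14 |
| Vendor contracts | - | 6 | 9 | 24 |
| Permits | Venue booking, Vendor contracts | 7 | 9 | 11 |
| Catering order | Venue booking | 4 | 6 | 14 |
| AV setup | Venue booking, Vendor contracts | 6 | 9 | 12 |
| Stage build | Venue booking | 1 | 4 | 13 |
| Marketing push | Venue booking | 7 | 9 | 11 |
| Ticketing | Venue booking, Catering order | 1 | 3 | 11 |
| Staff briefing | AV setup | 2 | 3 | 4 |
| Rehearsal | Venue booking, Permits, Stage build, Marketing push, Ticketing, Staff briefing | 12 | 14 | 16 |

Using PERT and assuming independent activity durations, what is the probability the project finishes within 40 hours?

0.822

te_Venue booking = (4 + 4·9 + 14)/6 = 54/6 = 9; σ²_Venue booking = ((14−4)/6)² = 2.778
te_Vendor contracts = (6 + 4·9 + 24)/6 = 66/6 = 11; σ²_Vendor contracts = ((24−6)/6)² = 9.000
te_Permits = (7 + 4·9 + 11)/6 = 54/6 = 9; σ²_Permits = ((11−7)/6)² = 0.444
te_Catering order = (4 + 4·6 + 14)/6 = 42/6 = 7; σ²_Catering order = ((14−4)/6)² = 2.778
te_AV setup = (6 + 4·9 + 12)/6 = 54/6 = 9; σ²_AV setup = ((12−6)/6)² = 1.000
te_Stage build = (1 + 4·4 + 13)/6 = 30/6 = 5; σ²_Stage build = ((13−1)/6)² = 4.000
te_Marketing push = (7 + 4·9 + 11)/6 = 54/6 = 9; σ²_Marketing push = ((11−7)/6)² = 0.444
te_Ticketing = (1 + 4·3 + 11)/6 = 24/6 = 4; σ²_Ticketing = ((11−1)/6)² = 2.778
te_Staff briefing = (2 + 4·3 + 4)/6 = 18/6 = 3; σ²_Staff briefing = ((4−2)/6)² = 0.111
te_Rehearsal = (12 + 4·14 + 16)/6 = 84/6 = 14; σ²_Rehearsal = ((16−12)/6)² = 0.444

Forward pass:
ES_Venue booking = 0; EF_Venue booking = 9
ES_Vendor contracts = 0; EF_Vendor contracts = 11
ES_Permits = max(EF_Venue booking=9, EF_Vendor contracts=11) = 11; EF_Permits = 11+9 = 20
ES_Catering order = 9; EF_Catering order = 9+7 = 16
ES_AV setup = max(EF_Venue booking=9, EF_Vendor contracts=11) = 11; EF_AV setup = 11+9 = 20
ES_Stage build = 9; EF_Stage build = 9+5 = 14
ES_Marketing push = 9; EF_Marketing push = 9+9 = 18
ES_Ticketing = max(EF_Venue booking=9, EF_Catering order=16) = 16; EF_Ticketing = 16+4 = 20
ES_Staff briefing = 20; EF_Staff briefing = 20+3 = 23
ES_Rehearsal = max(EF_Venue booking=9, EF_Permits=20, EF_Stage build=14, EF_Marketing push=18, EF_Ticketing=20, EF_Staff briefing=23) = 23; EF_Rehearsal = 23+14 = 37
Expected project duration μ = 37 hours. Critical path: Vendor contracts → AV setup → Staff briefing → Rehearsal.

Variance along critical path = 9.000 + 1.000 + 0.111 + 0.444 = 10.556; σ = √10.556 = 3.249 hours.
Z = (40 − 37) / 3.249 = 0.923
P(T ≤ 40) = Φ(0.923) ≈ 0.822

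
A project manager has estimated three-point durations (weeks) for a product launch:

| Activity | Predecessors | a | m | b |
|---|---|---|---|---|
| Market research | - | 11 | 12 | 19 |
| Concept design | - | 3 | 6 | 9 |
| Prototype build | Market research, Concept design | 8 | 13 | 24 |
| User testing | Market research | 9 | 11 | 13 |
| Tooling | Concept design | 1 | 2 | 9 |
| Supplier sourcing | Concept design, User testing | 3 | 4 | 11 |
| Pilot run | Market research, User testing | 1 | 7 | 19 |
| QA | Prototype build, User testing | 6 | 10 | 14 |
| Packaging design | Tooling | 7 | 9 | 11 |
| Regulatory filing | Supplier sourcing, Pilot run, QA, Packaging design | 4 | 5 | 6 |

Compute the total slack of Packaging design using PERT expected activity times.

19 weeks

te_Market research = (11 + 4·12 + 19)/6 = 78/6 = 13
te_Concept design = (3 + 4·6 + 9)/6 = 36/6 = 6
te_Prototype build = (8 + 4·13 + 24)/6 = 84/6 = 14
te_User testing = (9 + 4·11 + 13)/6 = 66/6 = 11
te_Tooling = (1 + 4·2 + 9)/6 = 18/6 = 3
te_Supplier sourcing = (3 + 4·4 + 11)/6 = 30/6 = 5
te_Pilot run = (1 + 4·7 + 19)/6 = 48/6 = 8
te_QA = (6 + 4·10 + 14)/6 = 60/6 = 10
te_Packaging design = (7 + 4·9 + 11)/6 = 54/6 = 9
te_Regulatory filing = (4 + 4·5 + 6)/6 = 30/6 = 5

Forward pass:
ES_Market research = 0; EF_Market research = 13
ES_Concept design = 0; EF_Concept design = 6
ES_Prototype build = max(EF_Market research=13, EF_Concept design=6) = 13; EF_Prototype build = 13+14 = 27
ES_User testing = 13; EF_User testing = 13+11 = 24
ES_Tooling = 6; EF_Tooling = 6+3 = 9
ES_Supplier sourcing = max(EF_Concept design=6, EF_User testing=24) = 24; EF_Supplier sourcing = 24+5 = 29
ES_Pilot run = max(EF_Market research=13, EF_User testing=24) = 24; EF_Pilot run = 24+8 = 32
ES_QA = max(EF_Prototype build=27, EF_User testing=24) = 27; EF_QA = 27+10 = 37
ES_Packaging design = 9; EF_Packaging design = 9+9 = 18
ES_Regulatory filing = max(EF_Supplier sourcing=29, EF_Pilot run=32, EF_QA=37, EF_Packaging design=18) = 37; EF_Regulatory filing = 37+5 = 42
Expected project duration μ = 42 weeks. Critical path: Market research → Prototype build → QA → Regulatory filing.

Backward pass:
LF_Regulatory filing = 42; LS_Regulatory filing = 42−5 = 37
LF_Packaging design = LS_Regulatory filing = 37; LS_Packaging design = 37−9 = 28
LF_QA = LS_Regulatory filing = 37; LS_QA = 37−10 = 27
LF_Pilot run = LS_Regulatory filing = 37; LS_Pilot run = 37−8 = 29
LF_Supplier sourcing = LS_Regulatory filing = 37; LS_Supplier sourcing = 37−5 = 32
LF_Tooling = LS_Packaging design = 28; LS_Tooling = 28−3 = 25
LF_User testing = min(LS_Supplier sourcing=32, LS_Pilot run=29, LS_QA=27) = 27; LS_User testing = 27−11 = 16
LF_Prototype build = LS_QA = 27; LS_Prototype build = 27−14 = 13
LF_Concept design = min(LS_Prototype build=13, LS_Tooling=25, LS_Supplier sourcing=32) = 13; LS_Concept design = 13−6 = 7
LF_Market research = min(LS_Prototype build=13, LS_User testing=16, LS_Pilot run=29) = 13; LS_Market research = 13−13 = 0
Slack_Packaging design = LS_Packaging design − ES_Packaging design = 28 − 9 = 19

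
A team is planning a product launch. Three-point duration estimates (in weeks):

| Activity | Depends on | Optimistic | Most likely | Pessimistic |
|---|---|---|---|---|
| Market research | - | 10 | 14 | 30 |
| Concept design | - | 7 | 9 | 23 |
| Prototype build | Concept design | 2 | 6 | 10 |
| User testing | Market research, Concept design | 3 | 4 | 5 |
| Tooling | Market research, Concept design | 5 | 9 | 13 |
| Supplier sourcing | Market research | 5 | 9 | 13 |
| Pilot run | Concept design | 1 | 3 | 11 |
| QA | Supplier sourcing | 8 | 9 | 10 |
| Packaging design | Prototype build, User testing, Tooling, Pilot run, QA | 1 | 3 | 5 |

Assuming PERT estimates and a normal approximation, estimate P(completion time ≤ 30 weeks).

0.028

te_Market research = (10 + 4·14 + 30)/6 = 96/6 = 16; σ²_Market research = ((30−10)/6)² = 11.111
te_Concept design = (7 + 4·9 + 23)/6 = 66/6 = 11; σ²_Concept design = ((23−7)/6)² = 7.111
te_Prototype build = (2 + 4·6 + 10)/6 = 36/6 = 6; σ²_Prototype build = ((10−2)/6)² = 1.778
te_User testing = (3 + 4·4 + 5)/6 = 24/6 = 4; σ²_User testing = ((5−3)/6)² = 0.111
te_Tooling = (5 + 4·9 + 13)/6 = 54/6 = 9; σ²_Tooling = ((13−5)/6)² = 1.778
te_Supplier sourcing = (5 + 4·9 + 13)/6 = 54/6 = 9; σ²_Supplier sourcing = ((13−5)/6)² = 1.778
te_Pilot run = (1 + 4·3 + 11)/6 = 24/6 = 4; σ²_Pilot run = ((11−1)/6)² = 2.778
te_QA = (8 + 4·9 + 10)/6 = 54/6 = 9; σ²_QA = ((10−8)/6)² = 0.111
te_Packaging design = (1 + 4·3 + 5)/6 = 18/6 = 3; σ²_Packaging design = ((5−1)/6)² = 0.444

Forward pass:
ES_Market research = 0; EF_Market research = 16
ES_Concept design = 0; EF_Concept design = 11
ES_Prototype build = 11; EF_Prototype build = 11+6 = 17
ES_User testing = max(EF_Market research=16, EF_Concept design=11) = 16; EF_User testing = 16+4 = 20
ES_Tooling = max(EF_Market research=16, EF_Concept design=11) = 16; EF_Tooling = 16+9 = 25
ES_Supplier sourcing = 16; EF_Supplier sourcing = 16+9 = 25
ES_Pilot run = 11; EF_Pilot run = 11+4 = 15
ES_QA = 25; EF_QA = 25+9 = 34
ES_Packaging design = max(EF_Prototype build=17, EF_User testing=20, EF_Tooling=25, EF_Pilot run=15, EF_QA=34) = 34; EF_Packaging design = 34+3 = 37
Expected project duration μ = 37 weeks. Critical path: Market research → Supplier sourcing → QA → Packaging design.

Variance along critical path = 11.111 + 1.778 + 0.111 + 0.444 = 13.444; σ = √13.444 = 3.667 weeks.
Z = (30 − 37) / 3.667 = -1.909
P(T ≤ 30) = Φ(-1.909) ≈ 0.028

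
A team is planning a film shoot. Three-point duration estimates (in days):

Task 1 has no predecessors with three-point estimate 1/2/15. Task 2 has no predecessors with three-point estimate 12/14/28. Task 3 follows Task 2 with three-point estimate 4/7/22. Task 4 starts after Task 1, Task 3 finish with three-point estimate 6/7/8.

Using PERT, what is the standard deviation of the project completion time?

4.03 days

te_Task 1 = (1 + 4·2 + 15)/6 = 24/6 = 4; σ²_Task 1 = ((15−1)/6)² = 5.444
te_Task 2 = (12 + 4·14 + 28)/6 = 96/6 = 16; σ²_Task 2 = ((28−12)/6)² = 7.111
te_Task 3 = (4 + 4·7 + 22)/6 = 54/6 = 9; σ²_Task 3 = ((22−4)/6)² = 9.000
te_Task 4 = (6 + 4·7 + 8)/6 = 42/6 = 7; σ²_Task 4 = ((8−6)/6)² = 0.111

Forward pass:
ES_Task 1 = 0; EF_Task 1 = 4
ES_Task 2 = 0; EF_Task 2 = 16
ES_Task 3 = 16; EF_Task 3 = 16+9 = 25
ES_Task 4 = max(EF_Task 1=4, EF_Task 3=25) = 25; EF_Task 4 = 25+7 = 32
Expected project duration μ = 32 days. Critical path: Task 2 → Task 3 → Task 4.

Variance along critical path = 7.111 + 9.000 + 0.111 = 16.222
σ = √16.222 = 4.028 days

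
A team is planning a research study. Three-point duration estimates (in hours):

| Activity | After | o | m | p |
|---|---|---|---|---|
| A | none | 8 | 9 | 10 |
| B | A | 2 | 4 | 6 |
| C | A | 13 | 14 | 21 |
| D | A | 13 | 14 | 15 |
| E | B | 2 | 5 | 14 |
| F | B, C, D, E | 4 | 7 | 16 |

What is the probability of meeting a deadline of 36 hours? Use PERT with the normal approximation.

te_A = (8 + 4·9 + 10)/6 = 54/6 = 9; σ²_A = ((10−8)/6)² = 0.111
te_B = (2 + 4·4 + 6)/6 = 24/6 = 4; σ²_B = ((6−2)/6)² = 0.444
te_C = (13 + 4·14 + 21)/6 = 90/6 = 15; σ²_C = ((21−13)/6)² = 1.778
te_D = (13 + 4·14 + 15)/6 = 84/6 = 14; σ²_D = ((15−13)/6)² = 0.111
te_E = (2 + 4·5 + 14)/6 = 36/6 = 6; σ²_E = ((14−2)/6)² = 4.000
te_F = (4 + 4·7 + 16)/6 = 48/6 = 8; σ²_F = ((16−4)/6)² = 4.000

Forward pass:
ES_A = 0; EF_A = 9
ES_B = 9; EF_B = 9+4 = 13
ES_C = 9; EF_C = 9+15 = 24
ES_D = 9; EF_D = 9+14 = 23
ES_E = 13; EF_E = 13+6 = 19
ES_F = max(EF_B=13, EF_C=24, EF_D=23, EF_E=19) = 24; EF_F = 24+8 = 32
Expected project duration μ = 32 hours. Critical path: A → C → F.

Variance along critical path = 0.111 + 1.778 + 4.000 = 5.889; σ = √5.889 = 2.427 hours.
Z = (36 − 32) / 2.427 = 1.648
P(T ≤ 36) = Φ(1.648) ≈ 0.950

0.950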